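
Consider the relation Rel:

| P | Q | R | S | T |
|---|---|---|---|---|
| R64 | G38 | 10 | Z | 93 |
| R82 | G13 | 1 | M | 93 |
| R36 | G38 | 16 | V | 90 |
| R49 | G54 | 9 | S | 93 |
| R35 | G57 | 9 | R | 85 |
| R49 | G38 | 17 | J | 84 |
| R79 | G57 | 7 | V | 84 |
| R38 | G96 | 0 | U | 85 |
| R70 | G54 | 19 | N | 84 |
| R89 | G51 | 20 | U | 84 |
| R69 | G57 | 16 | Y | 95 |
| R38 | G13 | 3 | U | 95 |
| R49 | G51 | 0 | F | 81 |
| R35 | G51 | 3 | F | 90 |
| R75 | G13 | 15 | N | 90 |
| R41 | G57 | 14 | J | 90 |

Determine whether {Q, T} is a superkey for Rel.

Yes

All 16 rows have distinct {Q, T} values, so {Q, T} → (all attributes) holds and {Q, T} is a superkey.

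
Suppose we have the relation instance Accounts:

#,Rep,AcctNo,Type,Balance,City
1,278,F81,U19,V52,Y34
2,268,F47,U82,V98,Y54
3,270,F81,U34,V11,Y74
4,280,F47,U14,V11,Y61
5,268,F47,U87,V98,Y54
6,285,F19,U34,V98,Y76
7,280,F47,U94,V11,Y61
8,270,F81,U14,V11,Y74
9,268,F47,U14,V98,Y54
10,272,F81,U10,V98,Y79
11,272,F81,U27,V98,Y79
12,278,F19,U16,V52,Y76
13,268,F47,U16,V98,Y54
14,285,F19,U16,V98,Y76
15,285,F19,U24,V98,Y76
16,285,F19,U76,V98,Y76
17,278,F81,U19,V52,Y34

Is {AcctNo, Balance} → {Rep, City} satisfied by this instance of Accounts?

Yes

(AcctNo=F81, Balance=V52): rows 1, 17 → {Rep,City} = (278, Y34), (278, Y34) ✓
(AcctNo=F47, Balance=V98): rows 2, 5, 9, 13 → {Rep,City} = (268, Y54), (268, Y54), (268, Y54), (268, Y54) ✓
(AcctNo=F81, Balance=V11): rows 3, 8 → {Rep,City} = (270, Y74), (270, Y74) ✓
(AcctNo=F47, Balance=V11): rows 4, 7 → {Rep,City} = (280, Y61), (280, Y61) ✓
(AcctNo=F19, Balance=V98): rows 6, 14, 15, 16 → {Rep,City} = (285, Y76), (285, Y76), (285, Y76), (285, Y76) ✓
(AcctNo=F81, Balance=V98): rows 10, 11 → {Rep,City} = (272, Y79), (272, Y79) ✓
(AcctNo=F19, Balance=V52): row 12 → {Rep,City} = (278, Y76) ✓
Every {AcctNo, Balance} value is associated with a single {Rep, City} value, so {AcctNo, Balance} → {Rep, City} holds.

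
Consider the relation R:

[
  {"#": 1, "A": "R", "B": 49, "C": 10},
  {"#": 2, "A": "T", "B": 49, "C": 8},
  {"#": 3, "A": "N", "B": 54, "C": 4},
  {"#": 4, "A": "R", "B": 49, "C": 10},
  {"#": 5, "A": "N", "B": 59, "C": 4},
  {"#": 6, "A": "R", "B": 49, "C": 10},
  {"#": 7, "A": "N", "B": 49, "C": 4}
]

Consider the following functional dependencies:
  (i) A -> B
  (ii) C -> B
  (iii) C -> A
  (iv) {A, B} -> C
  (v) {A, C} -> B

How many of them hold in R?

(i) A -> B: A=N: rows 3, 5, 7 → B takes values {54, 59, 49} — violation — fails.
(ii) C -> B: C=4: rows 3, 5, 7 → B takes values {54, 59, 49} — violation — fails.
(iii) C -> A: every LHS value maps to a single RHS value — holds.
(iv) {A, B} -> C: every LHS value maps to a single RHS value — holds.
(v) {A, C} -> B: (A=N, C=4): rows 3, 5, 7 → B takes values {54, 59, 49} — violation — fails.
2 of the 5 dependencies hold.

2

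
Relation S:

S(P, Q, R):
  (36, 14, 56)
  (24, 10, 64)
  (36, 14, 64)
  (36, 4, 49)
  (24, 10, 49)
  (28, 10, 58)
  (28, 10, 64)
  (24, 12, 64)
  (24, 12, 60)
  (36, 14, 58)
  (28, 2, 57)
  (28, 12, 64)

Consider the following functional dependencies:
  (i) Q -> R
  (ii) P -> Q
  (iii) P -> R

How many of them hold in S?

(i) Q -> R: Q=14: 3 rows → R takes values {56, 64, 58} — violation; Q=10: 4 rows → R takes values {64, 49, 58} — violation; Q=12: 3 rows → R takes values {64, 60} — violation — fails.
(ii) P -> Q: P=36: 4 rows → Q takes values {14, 4} — violation; P=24: 4 rows → Q takes values {10, 12} — violation; P=28: 4 rows → Q takes values {10, 2, 12} — violation — fails.
(iii) P -> R: P=36: 4 rows → R takes values {56, 64, 49, 58} — violation; P=24: 4 rows → R takes values {64, 49, 60} — violation; P=28: 4 rows → R takes values {58, 64, 57} — violation — fails.
None of the 3 dependencies hold.

0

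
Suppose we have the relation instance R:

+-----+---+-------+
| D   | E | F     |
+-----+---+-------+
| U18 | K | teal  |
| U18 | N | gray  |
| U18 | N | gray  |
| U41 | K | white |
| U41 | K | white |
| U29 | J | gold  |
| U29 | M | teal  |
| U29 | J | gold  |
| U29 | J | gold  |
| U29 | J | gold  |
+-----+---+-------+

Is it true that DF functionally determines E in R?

Yes

(D=U18, F=teal): 1 row → E = K ✓
(D=U18, F=gray): 2 rows → E = N, N ✓
(D=U41, F=white): 2 rows → E = K, K ✓
(D=U29, F=gold): 4 rows → E = J, J, J, J ✓
(D=U29, F=teal): 1 row → E = M ✓
Every DF value is associated with a single E value, so DF → E holds.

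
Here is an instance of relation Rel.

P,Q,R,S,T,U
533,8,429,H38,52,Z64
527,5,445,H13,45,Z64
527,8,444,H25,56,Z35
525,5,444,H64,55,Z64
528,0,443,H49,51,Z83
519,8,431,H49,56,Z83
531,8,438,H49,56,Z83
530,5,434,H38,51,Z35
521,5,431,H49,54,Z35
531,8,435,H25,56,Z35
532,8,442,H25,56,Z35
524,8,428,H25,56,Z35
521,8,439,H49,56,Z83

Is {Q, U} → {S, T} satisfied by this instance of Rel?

(Q=8, U=Z64): 1 row → {S,T} = (H38, 52) ✓
(Q=5, U=Z64): 2 rows → {S,T} takes values {(H13, 45), (H64, 55)} — violation
(Q=8, U=Z35): 4 rows → {S,T} = (H25, 56), (H25, 56), (H25, 56), (H25, 56) ✓
(Q=0, U=Z83): 1 row → {S,T} = (H49, 51) ✓
(Q=8, U=Z83): 3 rows → {S,T} = (H49, 56), (H49, 56), (H49, 56) ✓
(Q=5, U=Z35): 2 rows → {S,T} takes values {(H38, 51), (H49, 54)} — violation
Two rows agree on {Q, U} but differ on {S, T}, so {Q, U} → {S, T} does not hold.

No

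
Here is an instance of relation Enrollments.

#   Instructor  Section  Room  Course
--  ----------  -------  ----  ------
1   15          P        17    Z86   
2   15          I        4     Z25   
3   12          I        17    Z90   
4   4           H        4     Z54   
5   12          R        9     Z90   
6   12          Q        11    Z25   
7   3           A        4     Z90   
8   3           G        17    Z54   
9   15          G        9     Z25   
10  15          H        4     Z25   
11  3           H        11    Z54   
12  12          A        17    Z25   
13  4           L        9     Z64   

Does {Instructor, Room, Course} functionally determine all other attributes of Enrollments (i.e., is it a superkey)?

Rows 2 and 10 have the same {Instructor, Room, Course} value (Instructor=15, Room=4, Course=Z25) but are distinct tuples, so {Instructor, Room, Course} does not determine every attribute — not a superkey.

No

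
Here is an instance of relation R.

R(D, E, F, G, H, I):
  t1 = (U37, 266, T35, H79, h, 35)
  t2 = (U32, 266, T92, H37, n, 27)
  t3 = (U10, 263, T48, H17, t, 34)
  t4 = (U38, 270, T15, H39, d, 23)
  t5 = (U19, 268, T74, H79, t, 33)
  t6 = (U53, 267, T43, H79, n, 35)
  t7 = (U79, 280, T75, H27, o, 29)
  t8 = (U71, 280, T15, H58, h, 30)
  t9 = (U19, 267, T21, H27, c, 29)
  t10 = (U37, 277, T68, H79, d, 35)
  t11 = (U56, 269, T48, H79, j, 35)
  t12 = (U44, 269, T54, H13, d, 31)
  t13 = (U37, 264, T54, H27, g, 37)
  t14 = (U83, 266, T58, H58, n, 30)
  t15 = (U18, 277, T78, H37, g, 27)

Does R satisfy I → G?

I=35: rows 1, 6, 10, 11 → G = H79, H79, H79, H79 ✓
I=27: rows 2, 15 → G = H37, H37 ✓
I=34: row 3 → G = H17 ✓
I=23: row 4 → G = H39 ✓
I=33: row 5 → G = H79 ✓
I=29: rows 7, 9 → G = H27, H27 ✓
I=30: rows 8, 14 → G = H58, H58 ✓
I=31: row 12 → G = H13 ✓
I=37: row 13 → G = H27 ✓
Every I value is associated with a single G value, so I → G holds.

Yes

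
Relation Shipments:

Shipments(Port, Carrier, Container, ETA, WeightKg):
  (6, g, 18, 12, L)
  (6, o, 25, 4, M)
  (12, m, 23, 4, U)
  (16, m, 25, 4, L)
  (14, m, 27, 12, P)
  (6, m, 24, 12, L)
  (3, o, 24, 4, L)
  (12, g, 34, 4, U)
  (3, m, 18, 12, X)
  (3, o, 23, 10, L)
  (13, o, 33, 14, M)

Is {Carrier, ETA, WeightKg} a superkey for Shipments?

Yes

All 11 rows have distinct {Carrier, ETA, WeightKg} values, so {Carrier, ETA, WeightKg} → (all attributes) holds and {Carrier, ETA, WeightKg} is a superkey.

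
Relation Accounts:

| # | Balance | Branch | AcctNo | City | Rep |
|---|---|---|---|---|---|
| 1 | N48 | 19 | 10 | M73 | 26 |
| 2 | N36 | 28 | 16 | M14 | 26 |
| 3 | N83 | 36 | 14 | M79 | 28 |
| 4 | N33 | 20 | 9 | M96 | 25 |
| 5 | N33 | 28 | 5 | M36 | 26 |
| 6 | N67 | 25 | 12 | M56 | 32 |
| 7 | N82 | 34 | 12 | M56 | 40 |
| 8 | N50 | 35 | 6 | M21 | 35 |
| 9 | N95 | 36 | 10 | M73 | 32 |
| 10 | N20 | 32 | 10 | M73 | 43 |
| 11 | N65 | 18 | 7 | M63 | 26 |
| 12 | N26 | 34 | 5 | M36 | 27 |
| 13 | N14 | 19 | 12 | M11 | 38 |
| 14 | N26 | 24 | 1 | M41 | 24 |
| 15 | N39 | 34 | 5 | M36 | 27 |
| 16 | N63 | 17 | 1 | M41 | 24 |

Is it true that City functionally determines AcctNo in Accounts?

Yes

City=M73: rows 1, 9, 10 → AcctNo = 10, 10, 10 ✓
City=M14: row 2 → AcctNo = 16 ✓
City=M79: row 3 → AcctNo = 14 ✓
City=M96: row 4 → AcctNo = 9 ✓
City=M36: rows 5, 12, 15 → AcctNo = 5, 5, 5 ✓
City=M56: rows 6, 7 → AcctNo = 12, 12 ✓
City=M21: row 8 → AcctNo = 6 ✓
City=M63: row 11 → AcctNo = 7 ✓
City=M11: row 13 → AcctNo = 12 ✓
City=M41: rows 14, 16 → AcctNo = 1, 1 ✓
Every City value is associated with a single AcctNo value, so City → AcctNo holds.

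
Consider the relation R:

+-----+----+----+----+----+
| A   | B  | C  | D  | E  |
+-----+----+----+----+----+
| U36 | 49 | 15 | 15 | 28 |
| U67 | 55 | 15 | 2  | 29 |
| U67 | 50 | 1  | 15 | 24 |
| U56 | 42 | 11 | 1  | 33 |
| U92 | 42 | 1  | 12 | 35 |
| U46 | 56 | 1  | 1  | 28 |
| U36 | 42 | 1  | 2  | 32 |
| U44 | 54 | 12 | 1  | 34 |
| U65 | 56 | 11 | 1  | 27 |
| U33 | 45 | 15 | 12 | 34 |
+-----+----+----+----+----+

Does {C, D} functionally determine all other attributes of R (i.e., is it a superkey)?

No

Two distinct rows share (C=11, D=1), so {C, D} does not determine every attribute — not a superkey.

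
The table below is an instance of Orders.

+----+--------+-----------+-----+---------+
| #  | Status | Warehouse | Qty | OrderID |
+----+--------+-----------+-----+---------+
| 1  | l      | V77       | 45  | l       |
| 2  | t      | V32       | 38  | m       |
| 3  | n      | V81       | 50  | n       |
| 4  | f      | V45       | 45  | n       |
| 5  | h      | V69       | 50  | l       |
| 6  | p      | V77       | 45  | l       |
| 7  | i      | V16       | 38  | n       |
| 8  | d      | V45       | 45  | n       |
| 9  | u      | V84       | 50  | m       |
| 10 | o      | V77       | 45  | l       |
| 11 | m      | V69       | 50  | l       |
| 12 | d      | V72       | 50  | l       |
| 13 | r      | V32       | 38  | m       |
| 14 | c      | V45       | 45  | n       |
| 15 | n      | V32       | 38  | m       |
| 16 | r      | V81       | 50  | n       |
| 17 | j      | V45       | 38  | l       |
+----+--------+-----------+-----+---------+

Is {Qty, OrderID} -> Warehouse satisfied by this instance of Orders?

No

(Qty=45, OrderID=l): rows 1, 6, 10 → Warehouse = V77, V77, V77 ✓
(Qty=38, OrderID=m): rows 2, 13, 15 → Warehouse = V32, V32, V32 ✓
(Qty=50, OrderID=n): rows 3, 16 → Warehouse = V81, V81 ✓
(Qty=45, OrderID=n): rows 4, 8, 14 → Warehouse = V45, V45, V45 ✓
(Qty=50, OrderID=l): rows 5, 11, 12 → Warehouse takes values {V69, V72} — violation
(Qty=38, OrderID=n): row 7 → Warehouse = V16 ✓
(Qty=50, OrderID=m): row 9 → Warehouse = V84 ✓
(Qty=38, OrderID=l): row 17 → Warehouse = V45 ✓
Two rows agree on {Qty, OrderID} but differ on Warehouse, so {Qty, OrderID} -> Warehouse does not hold.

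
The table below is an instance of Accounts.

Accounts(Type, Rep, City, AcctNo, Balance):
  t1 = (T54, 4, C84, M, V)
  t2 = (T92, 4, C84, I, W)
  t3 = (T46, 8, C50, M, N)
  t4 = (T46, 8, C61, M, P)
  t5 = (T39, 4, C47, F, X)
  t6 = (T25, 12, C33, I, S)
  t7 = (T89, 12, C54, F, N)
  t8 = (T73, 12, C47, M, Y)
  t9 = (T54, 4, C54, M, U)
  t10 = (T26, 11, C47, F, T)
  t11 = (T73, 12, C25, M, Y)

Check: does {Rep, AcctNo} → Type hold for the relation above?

Yes

(Rep=4, AcctNo=M): rows 1, 9 → Type = T54, T54 ✓
(Rep=4, AcctNo=I): row 2 → Type = T92 ✓
(Rep=8, AcctNo=M): rows 3, 4 → Type = T46, T46 ✓
(Rep=4, AcctNo=F): row 5 → Type = T39 ✓
(Rep=12, AcctNo=I): row 6 → Type = T25 ✓
(Rep=12, AcctNo=F): row 7 → Type = T89 ✓
(Rep=12, AcctNo=M): rows 8, 11 → Type = T73, T73 ✓
(Rep=11, AcctNo=F): row 10 → Type = T26 ✓
Every {Rep, AcctNo} value is associated with a single Type value, so {Rep, AcctNo} → Type holds.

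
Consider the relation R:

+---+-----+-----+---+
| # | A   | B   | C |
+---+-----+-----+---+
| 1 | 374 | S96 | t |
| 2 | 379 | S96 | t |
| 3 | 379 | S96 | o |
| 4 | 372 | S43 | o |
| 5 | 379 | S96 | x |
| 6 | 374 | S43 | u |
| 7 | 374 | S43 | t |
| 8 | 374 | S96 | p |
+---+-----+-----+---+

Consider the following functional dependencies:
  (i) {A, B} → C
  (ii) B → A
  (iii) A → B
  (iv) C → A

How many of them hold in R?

(i) {A, B} → C: (A=374, B=S96): rows 1, 8 → C takes values {t, p} — violation; (A=379, B=S96): rows 2, 3, 5 → C takes values {t, o, x} — violation; (A=374, B=S43): rows 6, 7 → C takes values {u, t} — violation — fails.
(ii) B → A: B=S96: rows 1, 2, 3, 5, 8 → A takes values {374, 379} — violation; B=S43: rows 4, 6, 7 → A takes values {372, 374} — violation — fails.
(iii) A → B: A=374: rows 1, 6, 7, 8 → B takes values {S96, S43} — violation — fails.
(iv) C → A: C=t: rows 1, 2, 7 → A takes values {374, 379} — violation; C=o: rows 3, 4 → A takes values {379, 372} — violation — fails.
None of the 4 dependencies hold.

0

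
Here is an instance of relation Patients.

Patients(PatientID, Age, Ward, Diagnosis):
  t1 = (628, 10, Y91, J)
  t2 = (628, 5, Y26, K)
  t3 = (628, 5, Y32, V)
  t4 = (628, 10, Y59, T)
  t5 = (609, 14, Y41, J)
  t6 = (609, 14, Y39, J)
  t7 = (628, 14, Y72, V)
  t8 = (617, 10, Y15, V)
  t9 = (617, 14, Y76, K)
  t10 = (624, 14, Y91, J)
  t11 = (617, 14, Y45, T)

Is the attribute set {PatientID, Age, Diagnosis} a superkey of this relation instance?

No

Rows 5 and 6 have the same {PatientID, Age, Diagnosis} value (PatientID=609, Age=14, Diagnosis=J) but are distinct tuples, so {PatientID, Age, Diagnosis} does not determine every attribute — not a superkey.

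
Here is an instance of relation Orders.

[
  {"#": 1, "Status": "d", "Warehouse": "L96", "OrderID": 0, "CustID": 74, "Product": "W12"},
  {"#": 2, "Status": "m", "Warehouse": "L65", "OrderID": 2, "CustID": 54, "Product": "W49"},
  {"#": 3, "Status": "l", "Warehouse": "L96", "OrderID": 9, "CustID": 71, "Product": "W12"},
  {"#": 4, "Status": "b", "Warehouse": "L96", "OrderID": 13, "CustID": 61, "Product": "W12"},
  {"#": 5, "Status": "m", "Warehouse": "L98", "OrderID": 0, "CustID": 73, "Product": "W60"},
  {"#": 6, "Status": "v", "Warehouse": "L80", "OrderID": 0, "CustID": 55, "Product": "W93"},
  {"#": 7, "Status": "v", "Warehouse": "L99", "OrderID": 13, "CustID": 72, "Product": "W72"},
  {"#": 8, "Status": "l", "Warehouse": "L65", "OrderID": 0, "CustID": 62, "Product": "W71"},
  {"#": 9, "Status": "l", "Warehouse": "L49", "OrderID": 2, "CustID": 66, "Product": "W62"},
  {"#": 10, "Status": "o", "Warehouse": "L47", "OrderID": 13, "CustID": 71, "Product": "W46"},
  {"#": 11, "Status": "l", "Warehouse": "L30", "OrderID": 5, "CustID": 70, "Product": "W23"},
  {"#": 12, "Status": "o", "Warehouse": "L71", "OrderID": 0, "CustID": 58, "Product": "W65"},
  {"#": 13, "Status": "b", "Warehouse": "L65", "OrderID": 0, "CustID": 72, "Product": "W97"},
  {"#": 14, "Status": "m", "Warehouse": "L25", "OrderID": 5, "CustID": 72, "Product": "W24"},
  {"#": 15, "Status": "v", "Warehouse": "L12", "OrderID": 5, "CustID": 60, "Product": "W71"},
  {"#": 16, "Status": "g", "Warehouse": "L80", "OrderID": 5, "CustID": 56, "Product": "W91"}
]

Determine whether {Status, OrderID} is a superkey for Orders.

All 16 rows have distinct {Status, OrderID} values, so {Status, OrderID} → (all attributes) holds and {Status, OrderID} is a superkey.

Yes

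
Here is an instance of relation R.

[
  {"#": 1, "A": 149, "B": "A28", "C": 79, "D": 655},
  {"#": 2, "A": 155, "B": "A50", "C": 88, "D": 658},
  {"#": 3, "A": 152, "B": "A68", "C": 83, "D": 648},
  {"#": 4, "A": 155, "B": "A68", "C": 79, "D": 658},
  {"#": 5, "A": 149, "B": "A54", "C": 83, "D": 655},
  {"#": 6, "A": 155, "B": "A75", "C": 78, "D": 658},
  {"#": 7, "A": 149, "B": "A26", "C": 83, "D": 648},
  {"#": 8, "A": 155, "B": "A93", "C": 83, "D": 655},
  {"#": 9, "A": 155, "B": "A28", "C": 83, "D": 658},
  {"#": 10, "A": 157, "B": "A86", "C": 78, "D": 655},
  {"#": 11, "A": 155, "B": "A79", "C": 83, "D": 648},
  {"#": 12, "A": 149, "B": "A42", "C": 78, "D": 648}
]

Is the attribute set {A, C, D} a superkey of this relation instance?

Yes

All 12 rows have distinct {A, C, D} values, so {A, C, D} → (all attributes) holds and {A, C, D} is a superkey.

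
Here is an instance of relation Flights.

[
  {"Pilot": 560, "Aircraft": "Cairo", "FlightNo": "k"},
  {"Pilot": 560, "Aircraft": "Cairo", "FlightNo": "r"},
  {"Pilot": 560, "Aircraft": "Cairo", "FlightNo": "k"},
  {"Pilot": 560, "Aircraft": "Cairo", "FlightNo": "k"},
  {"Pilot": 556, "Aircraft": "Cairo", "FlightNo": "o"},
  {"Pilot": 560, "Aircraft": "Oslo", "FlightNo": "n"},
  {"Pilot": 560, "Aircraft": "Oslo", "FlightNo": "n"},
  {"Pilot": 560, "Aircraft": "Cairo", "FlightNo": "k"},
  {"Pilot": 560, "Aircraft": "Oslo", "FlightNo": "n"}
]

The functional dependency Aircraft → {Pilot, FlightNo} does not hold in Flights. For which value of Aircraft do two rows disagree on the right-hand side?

Aircraft=Cairo: 6 rows → {Pilot,FlightNo} takes values {(560, k), (560, r), (556, o)} — violation
Aircraft=Oslo: 3 rows → {Pilot,FlightNo} = (560, n), (560, n), (560, n) ✓
The only Aircraft value with inconsistent RHS is Aircraft=Cairo.

Cairo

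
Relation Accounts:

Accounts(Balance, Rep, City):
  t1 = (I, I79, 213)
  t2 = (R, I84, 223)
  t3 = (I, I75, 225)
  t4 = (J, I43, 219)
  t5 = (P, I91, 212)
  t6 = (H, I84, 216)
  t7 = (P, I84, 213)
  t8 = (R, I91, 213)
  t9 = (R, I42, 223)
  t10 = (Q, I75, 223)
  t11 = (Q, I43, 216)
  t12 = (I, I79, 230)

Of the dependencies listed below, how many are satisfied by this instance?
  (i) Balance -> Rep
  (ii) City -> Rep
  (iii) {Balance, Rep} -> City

(i) Balance -> Rep: Balance=I: rows 1, 3, 12 → Rep takes values {I79, I75} — violation; Balance=R: rows 2, 8, 9 → Rep takes values {I84, I91, I42} — violation; Balance=P: rows 5, 7 → Rep takes values {I91, I84} — violation; Balance=Q: rows 10, 11 → Rep takes values {I75, I43} — violation — fails.
(ii) City -> Rep: City=213: rows 1, 7, 8 → Rep takes values {I79, I84, I91} — violation; City=223: rows 2, 9, 10 → Rep takes values {I84, I42, I75} — violation; City=216: rows 6, 11 → Rep takes values {I84, I43} — violation — fails.
(iii) {Balance, Rep} -> City: (Balance=I, Rep=I79): rows 1, 12 → City takes values {213, 230} — violation — fails.
None of the 3 dependencies hold.

0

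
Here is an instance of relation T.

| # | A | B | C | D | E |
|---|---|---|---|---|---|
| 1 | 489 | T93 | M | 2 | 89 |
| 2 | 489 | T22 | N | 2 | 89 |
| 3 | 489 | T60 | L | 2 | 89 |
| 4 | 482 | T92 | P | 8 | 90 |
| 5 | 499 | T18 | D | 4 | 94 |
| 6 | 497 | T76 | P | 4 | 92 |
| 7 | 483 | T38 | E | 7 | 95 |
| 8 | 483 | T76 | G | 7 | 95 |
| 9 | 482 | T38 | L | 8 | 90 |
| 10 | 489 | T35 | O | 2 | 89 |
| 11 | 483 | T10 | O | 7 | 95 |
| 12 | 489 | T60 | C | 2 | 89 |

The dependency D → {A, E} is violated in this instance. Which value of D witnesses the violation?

D=2: rows 1, 2, 3, 10, 12 → {A,E} = (489, 89), (489, 89), (489, 89), (489, 89), (489, 89) ✓
D=8: rows 4, 9 → {A,E} = (482, 90), (482, 90) ✓
D=4: rows 5, 6 → {A,E} takes values {(499, 94), (497, 92)} — violation
D=7: rows 7, 8, 11 → {A,E} = (483, 95), (483, 95), (483, 95) ✓
The only D value with inconsistent RHS is D=4.

4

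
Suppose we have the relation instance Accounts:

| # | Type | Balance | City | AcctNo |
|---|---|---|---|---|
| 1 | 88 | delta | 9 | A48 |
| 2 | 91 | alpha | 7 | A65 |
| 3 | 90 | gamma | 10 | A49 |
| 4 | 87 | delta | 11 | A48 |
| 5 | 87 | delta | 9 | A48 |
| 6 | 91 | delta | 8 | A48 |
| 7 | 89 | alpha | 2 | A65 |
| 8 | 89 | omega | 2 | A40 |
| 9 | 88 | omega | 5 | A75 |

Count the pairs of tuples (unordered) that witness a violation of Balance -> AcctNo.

Balance=delta: all 4 rows agree on AcctNo — 0 pairs.
Balance=alpha: all 2 rows agree on AcctNo — 0 pairs.
Balance=omega: violating pairs (8,9) — 1 pair.

1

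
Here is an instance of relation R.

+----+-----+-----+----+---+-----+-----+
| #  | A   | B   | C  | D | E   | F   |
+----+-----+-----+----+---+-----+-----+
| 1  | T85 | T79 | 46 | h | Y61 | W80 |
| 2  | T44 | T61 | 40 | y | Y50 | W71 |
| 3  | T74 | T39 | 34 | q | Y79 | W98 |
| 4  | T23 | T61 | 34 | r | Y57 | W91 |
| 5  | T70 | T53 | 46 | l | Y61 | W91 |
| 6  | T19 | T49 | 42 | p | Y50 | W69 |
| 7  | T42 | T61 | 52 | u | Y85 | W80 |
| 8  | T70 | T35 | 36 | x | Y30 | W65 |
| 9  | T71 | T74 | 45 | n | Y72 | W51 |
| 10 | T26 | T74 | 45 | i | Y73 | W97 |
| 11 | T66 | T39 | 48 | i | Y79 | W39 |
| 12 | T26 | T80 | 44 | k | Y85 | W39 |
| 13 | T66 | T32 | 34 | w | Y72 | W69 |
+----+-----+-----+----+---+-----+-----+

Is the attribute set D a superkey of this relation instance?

No

Rows 10 and 11 have the same D value D=i but are distinct tuples, so D does not determine every attribute — not a superkey.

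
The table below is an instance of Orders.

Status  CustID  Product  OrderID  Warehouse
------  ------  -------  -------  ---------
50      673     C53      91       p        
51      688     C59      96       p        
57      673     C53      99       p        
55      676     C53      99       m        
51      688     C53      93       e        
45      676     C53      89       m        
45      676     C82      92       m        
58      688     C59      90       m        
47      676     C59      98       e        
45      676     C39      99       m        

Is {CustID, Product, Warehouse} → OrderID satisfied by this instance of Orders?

No

(CustID=673, Product=C53, Warehouse=p): 2 rows → OrderID takes values {91, 99} — violation
(CustID=688, Product=C59, Warehouse=p): 1 row → OrderID = 96 ✓
(CustID=676, Product=C53, Warehouse=m): 2 rows → OrderID takes values {99, 89} — violation
(CustID=688, Product=C53, Warehouse=e): 1 row → OrderID = 93 ✓
(CustID=676, Product=C82, Warehouse=m): 1 row → OrderID = 92 ✓
(CustID=688, Product=C59, Warehouse=m): 1 row → OrderID = 90 ✓
(CustID=676, Product=C59, Warehouse=e): 1 row → OrderID = 98 ✓
(CustID=676, Product=C39, Warehouse=m): 1 row → OrderID = 99 ✓
Two rows agree on {CustID, Product, Warehouse} but differ on OrderID, so {CustID, Product, Warehouse} → OrderID does not hold.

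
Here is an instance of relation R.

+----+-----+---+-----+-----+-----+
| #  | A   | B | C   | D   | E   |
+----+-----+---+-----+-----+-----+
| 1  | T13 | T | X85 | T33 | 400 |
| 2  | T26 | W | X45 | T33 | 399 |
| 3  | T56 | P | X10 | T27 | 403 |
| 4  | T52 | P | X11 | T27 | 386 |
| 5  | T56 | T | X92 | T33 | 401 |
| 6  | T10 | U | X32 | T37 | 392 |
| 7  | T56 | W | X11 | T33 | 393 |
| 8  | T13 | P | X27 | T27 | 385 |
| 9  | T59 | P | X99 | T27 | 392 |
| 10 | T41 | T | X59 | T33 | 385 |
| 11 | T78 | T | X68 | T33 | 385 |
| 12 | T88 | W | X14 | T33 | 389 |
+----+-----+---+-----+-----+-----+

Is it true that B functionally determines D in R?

B=T: rows 1, 5, 10, 11 → D = T33, T33, T33, T33 ✓
B=W: rows 2, 7, 12 → D = T33, T33, T33 ✓
B=P: rows 3, 4, 8, 9 → D = T27, T27, T27, T27 ✓
B=U: row 6 → D = T37 ✓
Every B value is associated with a single D value, so B -> D holds.

Yes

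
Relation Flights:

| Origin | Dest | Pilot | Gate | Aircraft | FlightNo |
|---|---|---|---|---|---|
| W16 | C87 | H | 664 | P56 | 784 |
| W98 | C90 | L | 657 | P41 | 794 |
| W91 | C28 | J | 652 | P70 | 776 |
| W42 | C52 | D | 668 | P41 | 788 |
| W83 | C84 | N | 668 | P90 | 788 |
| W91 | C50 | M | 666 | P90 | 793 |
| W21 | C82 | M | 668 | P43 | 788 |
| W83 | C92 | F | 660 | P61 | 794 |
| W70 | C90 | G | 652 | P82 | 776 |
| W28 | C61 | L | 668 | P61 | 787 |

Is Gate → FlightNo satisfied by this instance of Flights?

Gate=664: 1 row → FlightNo = 784 ✓
Gate=657: 1 row → FlightNo = 794 ✓
Gate=652: 2 rows → FlightNo = 776, 776 ✓
Gate=668: 4 rows → FlightNo takes values {788, 787} — violation
Gate=666: 1 row → FlightNo = 793 ✓
Gate=660: 1 row → FlightNo = 794 ✓
Two rows agree on Gate but differ on FlightNo, so Gate → FlightNo does not hold.

No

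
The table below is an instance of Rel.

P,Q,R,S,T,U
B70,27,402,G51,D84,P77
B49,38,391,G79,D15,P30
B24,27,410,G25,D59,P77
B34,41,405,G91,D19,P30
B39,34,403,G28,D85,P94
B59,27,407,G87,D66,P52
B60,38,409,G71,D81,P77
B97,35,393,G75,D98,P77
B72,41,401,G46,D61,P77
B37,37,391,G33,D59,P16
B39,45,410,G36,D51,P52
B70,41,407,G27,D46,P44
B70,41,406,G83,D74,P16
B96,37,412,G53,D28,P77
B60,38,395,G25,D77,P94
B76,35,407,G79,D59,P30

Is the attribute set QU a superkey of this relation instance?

Two distinct rows share (Q=27, U=P77), so QU does not determine every attribute — not a superkey.

No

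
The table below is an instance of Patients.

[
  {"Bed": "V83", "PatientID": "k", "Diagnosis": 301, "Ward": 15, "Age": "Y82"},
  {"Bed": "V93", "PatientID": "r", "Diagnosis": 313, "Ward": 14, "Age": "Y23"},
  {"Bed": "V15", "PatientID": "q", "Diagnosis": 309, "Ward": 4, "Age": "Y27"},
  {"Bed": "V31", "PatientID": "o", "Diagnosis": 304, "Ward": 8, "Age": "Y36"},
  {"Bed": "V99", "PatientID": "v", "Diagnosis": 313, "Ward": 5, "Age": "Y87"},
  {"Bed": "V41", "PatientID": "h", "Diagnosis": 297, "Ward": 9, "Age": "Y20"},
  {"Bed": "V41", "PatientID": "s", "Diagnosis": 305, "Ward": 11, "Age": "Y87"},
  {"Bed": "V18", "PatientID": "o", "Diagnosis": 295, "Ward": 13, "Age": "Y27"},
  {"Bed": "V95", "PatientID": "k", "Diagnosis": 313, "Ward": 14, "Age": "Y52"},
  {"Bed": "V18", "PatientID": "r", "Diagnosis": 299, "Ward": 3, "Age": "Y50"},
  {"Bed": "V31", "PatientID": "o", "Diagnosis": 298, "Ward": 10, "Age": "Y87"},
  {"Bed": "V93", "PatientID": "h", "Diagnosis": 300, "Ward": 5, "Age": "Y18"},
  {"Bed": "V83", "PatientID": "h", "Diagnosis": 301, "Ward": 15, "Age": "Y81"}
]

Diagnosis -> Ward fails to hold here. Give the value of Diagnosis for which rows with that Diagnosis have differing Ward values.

313

Diagnosis=301: 2 rows → Ward = 15, 15 ✓
Diagnosis=313: 3 rows → Ward takes values {14, 5} — violation
Diagnosis=309: 1 row → Ward = 4 ✓
Diagnosis=304: 1 row → Ward = 8 ✓
Diagnosis=297: 1 row → Ward = 9 ✓
Diagnosis=305: 1 row → Ward = 11 ✓
Diagnosis=295: 1 row → Ward = 13 ✓
Diagnosis=299: 1 row → Ward = 3 ✓
Diagnosis=298: 1 row → Ward = 10 ✓
Diagnosis=300: 1 row → Ward = 5 ✓
The only Diagnosis value with inconsistent Ward is Diagnosis=313.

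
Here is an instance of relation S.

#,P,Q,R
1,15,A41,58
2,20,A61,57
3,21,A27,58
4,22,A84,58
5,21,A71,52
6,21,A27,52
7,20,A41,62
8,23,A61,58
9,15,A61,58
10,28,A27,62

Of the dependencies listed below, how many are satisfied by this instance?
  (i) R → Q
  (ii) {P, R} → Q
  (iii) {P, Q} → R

(i) R → Q: R=58: rows 1, 3, 4, 8, 9 → Q takes values {A41, A27, A84, A61} — violation; R=52: rows 5, 6 → Q takes values {A71, A27} — violation; R=62: rows 7, 10 → Q takes values {A41, A27} — violation — fails.
(ii) {P, R} → Q: (P=15, R=58): rows 1, 9 → Q takes values {A41, A61} — violation; (P=21, R=52): rows 5, 6 → Q takes values {A71, A27} — violation — fails.
(iii) {P, Q} → R: (P=21, Q=A27): rows 3, 6 → R takes values {58, 52} — violation — fails.
None of the 3 dependencies hold.

0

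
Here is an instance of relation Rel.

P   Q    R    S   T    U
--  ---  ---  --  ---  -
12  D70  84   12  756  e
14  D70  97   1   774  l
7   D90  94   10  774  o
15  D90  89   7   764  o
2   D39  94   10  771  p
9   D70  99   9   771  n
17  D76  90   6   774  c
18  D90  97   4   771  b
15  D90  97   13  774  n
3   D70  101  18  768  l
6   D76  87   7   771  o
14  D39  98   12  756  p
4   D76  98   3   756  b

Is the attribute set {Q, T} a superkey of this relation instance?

Two distinct rows share (Q=D90, T=774), so {Q, T} does not determine every attribute — not a superkey.

No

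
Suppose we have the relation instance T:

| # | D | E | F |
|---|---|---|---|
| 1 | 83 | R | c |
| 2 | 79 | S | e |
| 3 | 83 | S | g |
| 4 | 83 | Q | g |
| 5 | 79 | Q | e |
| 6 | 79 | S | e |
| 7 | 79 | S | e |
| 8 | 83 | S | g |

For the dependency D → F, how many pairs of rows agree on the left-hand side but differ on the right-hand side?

D=83: violating pairs (1,3), (1,4), (1,8) — 3 pairs.
D=79: all 4 rows agree on F — 0 pairs.

3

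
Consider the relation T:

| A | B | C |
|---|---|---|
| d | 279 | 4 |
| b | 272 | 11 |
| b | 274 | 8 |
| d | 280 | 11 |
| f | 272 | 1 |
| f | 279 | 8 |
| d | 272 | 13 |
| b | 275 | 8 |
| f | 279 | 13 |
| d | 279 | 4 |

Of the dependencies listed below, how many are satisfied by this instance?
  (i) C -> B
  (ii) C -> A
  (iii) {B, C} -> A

(i) C -> B: C=11: 2 rows → B takes values {272, 280} — violation; C=8: 3 rows → B takes values {274, 279, 275} — violation; C=13: 2 rows → B takes values {272, 279} — violation — fails.
(ii) C -> A: C=11: 2 rows → A takes values {b, d} — violation; C=8: 3 rows → A takes values {b, f} — violation; C=13: 2 rows → A takes values {d, f} — violation — fails.
(iii) {B, C} -> A: every LHS value maps to a single RHS value — holds.
1 of the 3 dependencies holds.

1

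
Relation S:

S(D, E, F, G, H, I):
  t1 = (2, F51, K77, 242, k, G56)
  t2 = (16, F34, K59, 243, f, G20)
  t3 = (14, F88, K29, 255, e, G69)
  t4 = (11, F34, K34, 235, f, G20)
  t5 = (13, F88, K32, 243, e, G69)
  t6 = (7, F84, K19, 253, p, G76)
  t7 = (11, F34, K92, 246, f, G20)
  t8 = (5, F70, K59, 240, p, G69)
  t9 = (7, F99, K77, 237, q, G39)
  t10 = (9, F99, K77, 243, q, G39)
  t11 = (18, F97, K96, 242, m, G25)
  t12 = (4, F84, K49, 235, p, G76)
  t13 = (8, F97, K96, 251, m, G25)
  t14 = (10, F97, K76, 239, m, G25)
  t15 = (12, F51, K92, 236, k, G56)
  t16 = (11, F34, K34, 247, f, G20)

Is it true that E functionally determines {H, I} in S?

E=F51: rows 1, 15 → {H,I} = (k, G56), (k, G56) ✓
E=F34: rows 2, 4, 7, 16 → {H,I} = (f, G20), (f, G20), (f, G20), (f, G20) ✓
E=F88: rows 3, 5 → {H,I} = (e, G69), (e, G69) ✓
E=F84: rows 6, 12 → {H,I} = (p, G76), (p, G76) ✓
E=F70: row 8 → {H,I} = (p, G69) ✓
E=F99: rows 9, 10 → {H,I} = (q, G39), (q, G39) ✓
E=F97: rows 11, 13, 14 → {H,I} = (m, G25), (m, G25), (m, G25) ✓
Every E value is associated with a single {H, I} value, so E → {H, I} holds.

Yes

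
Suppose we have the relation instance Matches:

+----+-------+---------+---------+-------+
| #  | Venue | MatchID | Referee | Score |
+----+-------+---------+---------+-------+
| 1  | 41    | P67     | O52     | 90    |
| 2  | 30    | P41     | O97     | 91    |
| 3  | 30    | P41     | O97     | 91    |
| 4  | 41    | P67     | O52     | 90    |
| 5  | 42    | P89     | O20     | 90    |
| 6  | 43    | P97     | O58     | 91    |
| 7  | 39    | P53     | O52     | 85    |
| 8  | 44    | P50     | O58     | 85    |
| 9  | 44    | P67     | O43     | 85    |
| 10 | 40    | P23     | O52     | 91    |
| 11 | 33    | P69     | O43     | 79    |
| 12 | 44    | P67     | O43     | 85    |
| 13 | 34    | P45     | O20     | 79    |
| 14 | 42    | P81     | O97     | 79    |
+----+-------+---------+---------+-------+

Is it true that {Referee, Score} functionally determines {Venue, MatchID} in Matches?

(Referee=O52, Score=90): rows 1, 4 → {Venue,MatchID} = (41, P67), (41, P67) ✓
(Referee=O97, Score=91): rows 2, 3 → {Venue,MatchID} = (30, P41), (30, P41) ✓
(Referee=O20, Score=90): row 5 → {Venue,MatchID} = (42, P89) ✓
(Referee=O58, Score=91): row 6 → {Venue,MatchID} = (43, P97) ✓
(Referee=O52, Score=85): row 7 → {Venue,MatchID} = (39, P53) ✓
(Referee=O58, Score=85): row 8 → {Venue,MatchID} = (44, P50) ✓
(Referee=O43, Score=85): rows 9, 12 → {Venue,MatchID} = (44, P67), (44, P67) ✓
(Referee=O52, Score=91): row 10 → {Venue,MatchID} = (40, P23) ✓
(Referee=O43, Score=79): row 11 → {Venue,MatchID} = (33, P69) ✓
(Referee=O20, Score=79): row 13 → {Venue,MatchID} = (34, P45) ✓
(Referee=O97, Score=79): row 14 → {Venue,MatchID} = (42, P81) ✓
Every {Referee, Score} value is associated with a single {Venue, MatchID} value, so {Referee, Score} -> {Venue, MatchID} holds.

Yes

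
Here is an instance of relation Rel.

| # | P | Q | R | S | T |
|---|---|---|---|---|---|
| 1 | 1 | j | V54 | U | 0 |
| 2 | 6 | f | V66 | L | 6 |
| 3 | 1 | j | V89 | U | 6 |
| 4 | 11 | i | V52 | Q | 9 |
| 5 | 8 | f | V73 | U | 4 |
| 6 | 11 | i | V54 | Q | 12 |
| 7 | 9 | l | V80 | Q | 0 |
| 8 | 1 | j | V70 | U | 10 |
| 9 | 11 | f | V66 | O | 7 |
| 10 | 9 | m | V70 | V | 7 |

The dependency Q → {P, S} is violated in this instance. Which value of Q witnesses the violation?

Q=j: rows 1, 3, 8 → {P,S} = (1, U), (1, U), (1, U) ✓
Q=f: rows 2, 5, 9 → {P,S} takes values {(6, L), (8, U), (11, O)} — violation
Q=i: rows 4, 6 → {P,S} = (11, Q), (11, Q) ✓
Q=l: row 7 → {P,S} = (9, Q) ✓
Q=m: row 10 → {P,S} = (9, V) ✓
The only Q value with inconsistent RHS is Q=f.

f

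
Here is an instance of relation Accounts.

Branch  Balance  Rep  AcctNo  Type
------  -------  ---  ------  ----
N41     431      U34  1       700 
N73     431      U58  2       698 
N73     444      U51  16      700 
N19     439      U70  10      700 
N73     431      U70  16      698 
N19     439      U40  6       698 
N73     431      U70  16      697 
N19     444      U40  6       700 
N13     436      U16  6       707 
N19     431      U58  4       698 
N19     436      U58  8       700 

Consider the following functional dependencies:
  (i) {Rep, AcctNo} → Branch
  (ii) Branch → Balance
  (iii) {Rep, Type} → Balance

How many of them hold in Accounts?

(i) {Rep, AcctNo} → Branch: every LHS value maps to a single RHS value — holds.
(ii) Branch → Balance: Branch=N73: 4 rows → Balance takes values {431, 444} — violation; Branch=N19: 5 rows → Balance takes values {439, 444, 431, 436} — violation — fails.
(iii) {Rep, Type} → Balance: every LHS value maps to a single RHS value — holds.
2 of the 3 dependencies hold.

2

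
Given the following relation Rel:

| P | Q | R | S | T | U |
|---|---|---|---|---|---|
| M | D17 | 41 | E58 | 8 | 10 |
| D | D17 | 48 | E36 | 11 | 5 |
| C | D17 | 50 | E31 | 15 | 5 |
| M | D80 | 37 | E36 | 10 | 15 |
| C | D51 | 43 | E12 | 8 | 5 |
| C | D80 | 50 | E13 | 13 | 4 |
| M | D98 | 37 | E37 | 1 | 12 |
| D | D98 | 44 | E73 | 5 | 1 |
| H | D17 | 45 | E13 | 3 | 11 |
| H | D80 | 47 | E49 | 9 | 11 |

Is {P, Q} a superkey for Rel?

All 10 rows have distinct {P, Q} values, so {P, Q} → (all attributes) holds and {P, Q} is a superkey.

Yes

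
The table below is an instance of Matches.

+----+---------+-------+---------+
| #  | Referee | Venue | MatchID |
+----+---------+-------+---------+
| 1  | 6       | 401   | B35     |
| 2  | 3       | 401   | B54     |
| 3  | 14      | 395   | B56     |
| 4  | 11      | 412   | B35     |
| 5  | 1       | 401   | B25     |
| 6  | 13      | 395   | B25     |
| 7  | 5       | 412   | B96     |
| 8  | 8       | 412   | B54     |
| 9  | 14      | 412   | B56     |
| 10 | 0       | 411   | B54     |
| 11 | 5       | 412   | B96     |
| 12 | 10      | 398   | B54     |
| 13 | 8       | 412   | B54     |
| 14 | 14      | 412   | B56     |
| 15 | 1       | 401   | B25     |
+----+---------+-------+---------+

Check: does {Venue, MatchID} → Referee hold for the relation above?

(Venue=401, MatchID=B35): row 1 → Referee = 6 ✓
(Venue=401, MatchID=B54): row 2 → Referee = 3 ✓
(Venue=395, MatchID=B56): row 3 → Referee = 14 ✓
(Venue=412, MatchID=B35): row 4 → Referee = 11 ✓
(Venue=401, MatchID=B25): rows 5, 15 → Referee = 1, 1 ✓
(Venue=395, MatchID=B25): row 6 → Referee = 13 ✓
(Venue=412, MatchID=B96): rows 7, 11 → Referee = 5, 5 ✓
(Venue=412, MatchID=B54): rows 8, 13 → Referee = 8, 8 ✓
(Venue=412, MatchID=B56): rows 9, 14 → Referee = 14, 14 ✓
(Venue=411, MatchID=B54): row 10 → Referee = 0 ✓
(Venue=398, MatchID=B54): row 12 → Referee = 10 ✓
Every {Venue, MatchID} value is associated with a single Referee value, so {Venue, MatchID} → Referee holds.

Yes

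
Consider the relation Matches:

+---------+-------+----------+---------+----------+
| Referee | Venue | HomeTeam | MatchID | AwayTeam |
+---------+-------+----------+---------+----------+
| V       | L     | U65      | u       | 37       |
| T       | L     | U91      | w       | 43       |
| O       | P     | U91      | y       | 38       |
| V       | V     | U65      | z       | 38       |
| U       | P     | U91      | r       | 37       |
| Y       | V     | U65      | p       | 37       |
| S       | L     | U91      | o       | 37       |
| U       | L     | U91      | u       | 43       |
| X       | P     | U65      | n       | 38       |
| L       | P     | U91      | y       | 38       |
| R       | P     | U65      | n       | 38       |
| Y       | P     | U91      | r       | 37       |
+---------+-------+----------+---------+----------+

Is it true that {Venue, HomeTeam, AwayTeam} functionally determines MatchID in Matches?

No

(Venue=L, HomeTeam=U65, AwayTeam=37): 1 row → MatchID = u ✓
(Venue=L, HomeTeam=U91, AwayTeam=43): 2 rows → MatchID takes values {w, u} — violation
(Venue=P, HomeTeam=U91, AwayTeam=38): 2 rows → MatchID = y, y ✓
(Venue=V, HomeTeam=U65, AwayTeam=38): 1 row → MatchID = z ✓
(Venue=P, HomeTeam=U91, AwayTeam=37): 2 rows → MatchID = r, r ✓
(Venue=V, HomeTeam=U65, AwayTeam=37): 1 row → MatchID = p ✓
(Venue=L, HomeTeam=U91, AwayTeam=37): 1 row → MatchID = o ✓
(Venue=P, HomeTeam=U65, AwayTeam=38): 2 rows → MatchID = n, n ✓
Two rows agree on {Venue, HomeTeam, AwayTeam} but differ on MatchID, so {Venue, HomeTeam, AwayTeam} → MatchID does not hold.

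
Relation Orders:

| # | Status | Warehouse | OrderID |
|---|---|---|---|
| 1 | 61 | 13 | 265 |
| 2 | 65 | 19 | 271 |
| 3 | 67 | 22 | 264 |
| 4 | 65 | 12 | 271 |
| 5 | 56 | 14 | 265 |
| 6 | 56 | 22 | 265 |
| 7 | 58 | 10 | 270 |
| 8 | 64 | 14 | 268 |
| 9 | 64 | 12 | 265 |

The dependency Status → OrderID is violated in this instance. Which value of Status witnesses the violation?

Status=61: row 1 → OrderID = 265 ✓
Status=65: rows 2, 4 → OrderID = 271, 271 ✓
Status=67: row 3 → OrderID = 264 ✓
Status=56: rows 5, 6 → OrderID = 265, 265 ✓
Status=58: row 7 → OrderID = 270 ✓
Status=64: rows 8, 9 → OrderID takes values {268, 265} — violation
The only Status value with inconsistent OrderID is Status=64.

64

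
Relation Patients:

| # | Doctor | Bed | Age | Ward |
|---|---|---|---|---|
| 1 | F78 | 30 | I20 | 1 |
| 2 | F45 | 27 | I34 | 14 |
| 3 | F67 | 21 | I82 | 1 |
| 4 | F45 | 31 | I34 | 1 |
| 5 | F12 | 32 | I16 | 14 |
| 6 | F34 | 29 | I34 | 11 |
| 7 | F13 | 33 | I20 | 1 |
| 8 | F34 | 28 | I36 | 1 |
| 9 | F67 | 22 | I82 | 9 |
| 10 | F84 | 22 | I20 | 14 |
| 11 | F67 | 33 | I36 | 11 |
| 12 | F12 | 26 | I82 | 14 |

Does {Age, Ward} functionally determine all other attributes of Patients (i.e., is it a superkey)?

Rows 1 and 7 have the same {Age, Ward} value (Age=I20, Ward=1) but are distinct tuples, so {Age, Ward} does not determine every attribute — not a superkey.

No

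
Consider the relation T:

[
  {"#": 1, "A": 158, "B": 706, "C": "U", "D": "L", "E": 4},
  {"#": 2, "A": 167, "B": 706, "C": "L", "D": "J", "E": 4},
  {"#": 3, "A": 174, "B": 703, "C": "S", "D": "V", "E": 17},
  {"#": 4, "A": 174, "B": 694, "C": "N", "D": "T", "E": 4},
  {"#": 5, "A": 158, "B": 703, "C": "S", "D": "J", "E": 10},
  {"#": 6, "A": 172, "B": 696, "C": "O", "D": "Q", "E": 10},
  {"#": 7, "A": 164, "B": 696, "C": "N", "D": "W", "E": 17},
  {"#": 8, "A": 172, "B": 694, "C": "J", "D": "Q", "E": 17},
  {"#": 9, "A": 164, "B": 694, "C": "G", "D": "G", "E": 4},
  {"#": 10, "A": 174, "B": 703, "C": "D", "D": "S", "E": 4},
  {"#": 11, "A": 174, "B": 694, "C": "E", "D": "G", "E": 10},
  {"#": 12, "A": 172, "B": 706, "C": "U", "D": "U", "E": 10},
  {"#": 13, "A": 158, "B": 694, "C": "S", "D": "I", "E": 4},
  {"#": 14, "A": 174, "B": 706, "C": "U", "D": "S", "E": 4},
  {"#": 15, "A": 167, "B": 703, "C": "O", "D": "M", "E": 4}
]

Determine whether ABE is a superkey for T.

All 15 rows have distinct ABE values, so ABE → (all attributes) holds and ABE is a superkey.

Yes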